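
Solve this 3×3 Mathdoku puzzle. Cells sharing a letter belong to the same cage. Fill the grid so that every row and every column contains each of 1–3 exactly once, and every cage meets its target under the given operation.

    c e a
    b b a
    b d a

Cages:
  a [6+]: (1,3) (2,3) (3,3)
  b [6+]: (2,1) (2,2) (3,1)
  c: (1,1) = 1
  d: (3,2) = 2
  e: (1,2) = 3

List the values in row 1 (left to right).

Cage c is a single given cell; hence (1,1) = 1.
Cage e is a single given cell, which forces (1,2) = 3.
3 is placed in row 1, leaving (1,3) = 2.
D is a freebie, so (3,2) = 2.
Cage b needs sum 6; hence (2,1) = 2.
Column 2 now contains 2, which forces (2,2) = 1.
Row 2 already has 1, so (2,3) = 3.
Row 3 now contains 2, leaving (3,1) = 3.
3 is placed in column 3; hence (3,3) = 1.
Completed grid: 1 3 2 / 2 1 3 / 3 2 1.

1 3 2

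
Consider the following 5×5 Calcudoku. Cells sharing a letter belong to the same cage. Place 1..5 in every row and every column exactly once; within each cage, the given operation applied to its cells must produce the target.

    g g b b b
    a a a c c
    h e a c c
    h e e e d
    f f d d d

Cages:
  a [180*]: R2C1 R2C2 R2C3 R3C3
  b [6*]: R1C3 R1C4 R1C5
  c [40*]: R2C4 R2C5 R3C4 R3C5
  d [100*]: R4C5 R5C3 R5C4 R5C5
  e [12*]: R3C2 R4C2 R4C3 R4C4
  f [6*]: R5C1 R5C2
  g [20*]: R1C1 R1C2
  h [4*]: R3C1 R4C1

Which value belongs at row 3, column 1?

1

Cage a needs product 180, leaving R3C3 = 3.
The 4 cells of cage d must have product 100, so R4C5 = 5.
In row 3, 5 can only go at R3C4, so R3C4 = 5.
Cage d needs product 100, leaving R5C3 = 5.
5 is placed in column 3, which forces R2C3 = 4.
Cage c has product 40, which forces R3C5 = 4.
4 is placed in column 5, which forces R5C5 = 1.
Cage c needs product 40, so R2C4 = 1.
1 is placed in column 5, so R2C5 = 2.
4 is placed in row 3, so R3C1 = 1.
Row 3 now contains 1, leaving R3C2 = 2.
Cage h needs two cells with product 4, so R4C1 = 4.
Column 2 now contains 2; hence R5C2 = 3.
Row 5 already has 1, leaving R5C4 = 4.
Column 1 already has 4; hence R1C1 = 5.
Cage g needs two cells with product 20, so R1C2 = 4.
The 3 cells of cage b must have product 6, leaving R1C3 = 1.
Cage b needs product 6, which forces R1C4 = 2.
2 is placed in column 5, leaving R1C5 = 3.
The 4 cells of cage a must have product 180; hence R2C1 = 3.
3 is placed in column 2, leaving R2C2 = 5.
3 is placed in column 2, which forces R4C2 = 1.
The 4 cells of cage e must have product 12, so R4C3 = 2.
Cage e needs product 12; hence R4C4 = 3.
Row 5 now contains 3, leaving R5C1 = 2.
Filled in: 5 4 1 2 3 / 3 5 4 1 2 / 1 2 3 5 4 / 4 1 2 3 5 / 2 3 5 4 1.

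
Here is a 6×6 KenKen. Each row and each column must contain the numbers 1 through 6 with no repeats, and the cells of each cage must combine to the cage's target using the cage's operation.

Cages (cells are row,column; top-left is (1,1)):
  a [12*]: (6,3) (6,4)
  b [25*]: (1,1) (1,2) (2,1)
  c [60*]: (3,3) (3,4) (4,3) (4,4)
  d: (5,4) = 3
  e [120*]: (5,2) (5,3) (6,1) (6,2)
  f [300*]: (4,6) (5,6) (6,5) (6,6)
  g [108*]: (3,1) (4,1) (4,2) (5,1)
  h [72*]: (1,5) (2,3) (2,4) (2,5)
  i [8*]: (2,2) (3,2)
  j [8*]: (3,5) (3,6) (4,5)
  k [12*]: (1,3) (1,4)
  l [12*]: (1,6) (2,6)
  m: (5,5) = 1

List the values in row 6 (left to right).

4 1 2 6 5 3

The 3 cells of cage b must have product 25, leaving (1,1) = 1.
Cage b needs product 25, leaving (1,2) = 5.
Cage b has product 25, so (2,1) = 5.
Cage d is given, so (5,4) = 3.
Cage m is a single given cell; hence (5,5) = 1.
Cage f has product 300, so (6,5) = 5.
Cage g needs product 108, so (3,1) = 3.
Cage j needs product 8, leaving (3,6) = 1.
Cage g has product 108, which forces (4,2) = 3.
The 4 cells of cage e must have product 120; hence (5,3) = 5.
Cage f has product 300, which forces (4,6) = 5.
Cage c has product 60, so (3,4) = 5.
The only place for 6 in row 3 is (3,3).
In row 4, 4 can only go at (4,5), so (4,5) = 4.
Column 5 already has 4, leaving (3,5) = 2.
The two cells of cage i must have product 8, so (2,2) = 2.
Row 3 already has 2, leaving (3,2) = 4.
Column 2 already has 4; hence (5,2) = 6.
Column 2 now contains 6, so (6,2) = 1.
Cage g needs product 108, which forces (4,1) = 6.
Row 5 already has 6, so (5,1) = 2.
Row 5 now contains 2, which forces (5,6) = 4.
Cage e needs product 120, which forces (6,1) = 4.
Row 6 already has 4, which forces (6,4) = 6.
6 is placed in row 6, so (6,6) = 3.
Cage k needs two cells with product 12; hence (1,3) = 3.
Column 4 now contains 6, which forces (1,4) = 4.
Row 1 now contains 3, which forces (1,5) = 6.
3 is placed in column 6, which forces (1,6) = 2.
4 is placed in column 4; hence (2,4) = 1.
Column 5 now contains 6; hence (2,5) = 3.
3 is placed in column 6, leaving (2,6) = 6.
1 is placed in column 4; hence (4,4) = 2.
Row 6 now contains 3; hence (6,3) = 2.
1 is placed in row 2, which forces (2,3) = 4.
Row 4 already has 2, so (4,3) = 1.
Filled in: 1 5 3 4 6 2 / 5 2 4 1 3 6 / 3 4 6 5 2 1 / 6 3 1 2 4 5 / 2 6 5 3 1 4 / 4 1 2 6 5 3.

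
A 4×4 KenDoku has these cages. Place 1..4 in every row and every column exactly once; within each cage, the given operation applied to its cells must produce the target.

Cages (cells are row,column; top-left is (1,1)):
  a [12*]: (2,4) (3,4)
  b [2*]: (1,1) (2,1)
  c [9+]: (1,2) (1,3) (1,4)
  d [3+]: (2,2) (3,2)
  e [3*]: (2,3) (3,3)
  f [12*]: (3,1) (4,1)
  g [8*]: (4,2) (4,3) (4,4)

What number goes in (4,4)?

In row 1, 1 can only go at (1,1), so (1,1) = 1.
1 is placed in column 1, which forces (2,1) = 2.
Row 2 already has 2, leaving (2,2) = 1.
Row 2 now contains 1, which forces (2,3) = 3.
3 is placed in row 2; hence (2,4) = 4.
Column 2 already has 1; hence (3,2) = 2.
Column 3 already has 3; hence (3,3) = 1.
Column 4 already has 4, leaving (3,4) = 3.
Column 2 now contains 2; hence (4,2) = 4.
Row 4 now contains 4, leaving (4,3) = 2.
Row 4 already has 2, which forces (4,4) = 1.
Column 2 now contains 4, which forces (1,2) = 3.
Column 3 now contains 2, leaving (1,3) = 4.
3 is placed in column 4; hence (1,4) = 2.
Row 3 now contains 3, which forces (3,1) = 4.
Row 4 now contains 4, leaving (4,1) = 3.
Filled in: 1 3 4 2 / 2 1 3 4 / 4 2 1 3 / 3 4 2 1.

1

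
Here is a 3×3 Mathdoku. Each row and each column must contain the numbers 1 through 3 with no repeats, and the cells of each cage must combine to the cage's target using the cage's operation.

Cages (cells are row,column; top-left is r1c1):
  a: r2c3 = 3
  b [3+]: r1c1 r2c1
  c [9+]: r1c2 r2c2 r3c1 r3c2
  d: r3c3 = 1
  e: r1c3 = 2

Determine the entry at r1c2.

3

Cage e is a single given cell, so r1c3 = 2.
Cage a is given, so r2c3 = 3.
Cage c needs sum 9, leaving r3c1 = 3.
Cage d is given; hence r3c3 = 1.
2 is placed in row 1, leaving r1c1 = 1.
Cage c needs sum 9, so r1c2 = 3.
Cage b's pair has sum 3, leaving r2c1 = 2.
The 4 cells of cage c must have sum 9, leaving r2c2 = 1.
Row 3 now contains 1, which forces r3c2 = 2.
Filled in: 1 3 2 / 2 1 3 / 3 2 1.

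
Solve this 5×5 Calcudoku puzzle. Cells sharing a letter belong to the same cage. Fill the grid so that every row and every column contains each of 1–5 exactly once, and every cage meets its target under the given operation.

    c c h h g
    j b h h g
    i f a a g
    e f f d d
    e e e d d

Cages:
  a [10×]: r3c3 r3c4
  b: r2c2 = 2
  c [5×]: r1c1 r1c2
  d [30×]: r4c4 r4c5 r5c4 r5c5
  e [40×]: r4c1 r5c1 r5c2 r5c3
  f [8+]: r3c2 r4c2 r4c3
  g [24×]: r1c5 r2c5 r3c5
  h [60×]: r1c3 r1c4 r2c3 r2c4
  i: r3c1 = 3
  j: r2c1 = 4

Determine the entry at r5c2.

J is a freebie; hence r2c1 = 4.
B is a freebie; hence r2c2 = 2.
Row 2 now contains 2, which forces r2c5 = 3.
Cage i is a single given cell, so r3c1 = 3.
The only place for 2 in row 1 is r1c5.
Column 5 already has 2, leaving r3c5 = 4.
The only place for 1 in row 3 is r3c2.
Cage c needs two cells with product 5, so r1c1 = 1.
1 is placed in column 2, which forces r1c2 = 5.
Column 2 already has 5, so r5c2 = 4.
4 is placed in column 2, leaving r4c2 = 3.
Cage f needs sum 8, leaving r4c3 = 4.
Row 4 now contains 3, so r4c4 = 2.
The 4 cells of cage e must have product 40, so r5c3 = 1.
2 is placed in column 4, leaving r5c4 = 3.
Row 5 already has 1, so r5c5 = 5.
Column 3 now contains 4, leaving r1c3 = 3.
Column 4 already has 3, leaving r1c4 = 4.
1 is placed in column 3, leaving r2c3 = 5.
Cage h needs product 60; hence r2c4 = 1.
The two cells of cage a must have product 10; hence r3c3 = 2.
2 is placed in column 4, so r3c4 = 5.
Row 4 now contains 2, leaving r4c1 = 5.
5 is placed in column 5, leaving r4c5 = 1.
Row 5 now contains 5, leaving r5c1 = 2.
Completed grid: 1 5 3 4 2 / 4 2 5 1 3 / 3 1 2 5 4 / 5 3 4 2 1 / 2 4 1 3 5.

4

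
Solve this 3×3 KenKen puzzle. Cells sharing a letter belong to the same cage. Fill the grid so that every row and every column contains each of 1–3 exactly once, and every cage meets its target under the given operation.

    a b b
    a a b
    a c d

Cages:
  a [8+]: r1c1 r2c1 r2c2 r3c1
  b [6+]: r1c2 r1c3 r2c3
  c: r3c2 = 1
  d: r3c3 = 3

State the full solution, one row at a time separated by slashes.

1 3 2 / 3 2 1 / 2 1 3

The 4 cells of cage a must have sum 8, so r2c2 = 2.
Cage c is given, leaving r3c2 = 1.
Cage d is given, leaving r3c3 = 3.
1 is placed in column 2, which forces r1c2 = 3.
Cage b needs sum 6, which forces r1c3 = 2.
3 is placed in column 3, so r2c3 = 1.
Row 3 already has 3, which forces r3c1 = 2.
Row 1 now contains 3; hence r1c1 = 1.
Row 2 now contains 1; hence r2c1 = 3.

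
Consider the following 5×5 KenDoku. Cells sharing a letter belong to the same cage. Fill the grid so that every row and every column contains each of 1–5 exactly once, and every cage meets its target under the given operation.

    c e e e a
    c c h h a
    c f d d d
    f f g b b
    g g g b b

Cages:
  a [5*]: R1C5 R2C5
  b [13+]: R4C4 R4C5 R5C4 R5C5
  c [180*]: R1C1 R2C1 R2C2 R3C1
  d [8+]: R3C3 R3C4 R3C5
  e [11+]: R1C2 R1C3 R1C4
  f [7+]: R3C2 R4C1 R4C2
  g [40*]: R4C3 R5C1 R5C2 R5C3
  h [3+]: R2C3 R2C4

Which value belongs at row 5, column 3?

The 4 cells of cage c must have product 180, which forces R2C2 = 3.
Row 1 needs a 1, and only R1C5 is open for it.
1 is placed in column 5, leaving R2C5 = 5.
Row 2 already has 5, leaving R2C1 = 4.
Row 1 needs a 3, and only R1C1 is open for it.
3 is placed in column 1, so R3C1 = 5.
Row 3 needs a 2, and only R3C2 is open for it.
The 3 cells of cage f must have sum 7, so R4C1 = 1.
Cage f needs sum 7; hence R4C2 = 4.
Column 1 already has 1, so R5C1 = 2.
Column 2 now contains 4, so R1C2 = 5.
Cage g has product 40, so R4C3 = 5.
Row 4 already has 5, which forces R4C4 = 3.
Row 4 already has 3; hence R4C5 = 2.
Cage g has product 40, so R5C2 = 1.
Cage g has product 40; hence R5C3 = 4.
Row 5 already has 1; hence R5C4 = 5.
4 is placed in row 5, so R5C5 = 3.
Column 3 already has 4, which forces R1C3 = 2.
Cage e needs sum 11, so R1C4 = 4.
Column 3 now contains 2, so R2C3 = 1.
Row 2 now contains 1; hence R2C4 = 2.
The 3 cells of cage d must have sum 8; hence R3C3 = 3.
Cage d needs sum 8, so R3C4 = 1.
3 is placed in column 5; hence R3C5 = 4.
Filled in: 3 5 2 4 1 / 4 3 1 2 5 / 5 2 3 1 4 / 1 4 5 3 2 / 2 1 4 5 3.

4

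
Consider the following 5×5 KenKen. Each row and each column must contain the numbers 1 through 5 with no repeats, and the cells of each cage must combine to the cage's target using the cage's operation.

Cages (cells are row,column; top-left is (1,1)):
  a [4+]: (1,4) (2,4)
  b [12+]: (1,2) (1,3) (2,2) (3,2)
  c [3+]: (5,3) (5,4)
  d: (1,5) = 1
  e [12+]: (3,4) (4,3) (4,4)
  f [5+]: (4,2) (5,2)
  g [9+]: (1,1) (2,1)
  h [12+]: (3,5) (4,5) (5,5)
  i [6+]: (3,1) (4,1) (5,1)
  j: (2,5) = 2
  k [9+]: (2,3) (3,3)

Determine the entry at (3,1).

1

Cage d is given, which forces (1,5) = 1.
J is a freebie, which forces (2,5) = 2.
Row 1 now contains 1, which forces (1,4) = 3.
The two cells of cage a must have sum 4, leaving (2,4) = 1.
1 is placed in column 4; hence (5,4) = 2.
The 3 cells of cage e must have sum 12; hence (4,3) = 3.
Row 5 now contains 2; hence (5,3) = 1.
Row 5 already has 1, so (5,1) = 3.
Row 5 already has 3; hence (5,2) = 4.
4 is placed in row 5, which forces (5,5) = 5.
The 3 cells of cage h must have sum 12, so (3,5) = 3.
The two cells of cage f must have sum 5, leaving (4,2) = 1.
5 is placed in column 5, which forces (4,5) = 4.
Cage b needs sum 12, which forces (1,2) = 5.
The 4 cells of cage b must have sum 12, which forces (1,3) = 2.
Cage b needs sum 12; hence (2,2) = 3.
The 3 cells of cage i must have sum 6, leaving (3,1) = 1.
1 is placed in column 2, so (3,2) = 2.
Cage e has sum 12, which forces (3,4) = 4.
Row 4 already has 1, which forces (4,1) = 2.
Row 4 already has 4, which forces (4,4) = 5.
Row 1 now contains 5, so (1,1) = 4.
The two cells of cage g must have sum 9; hence (2,1) = 5.
Cage k's pair has sum 9, so (2,3) = 4.
Row 3 already has 4, which forces (3,3) = 5.
The full grid is 4 5 2 3 1 / 5 3 4 1 2 / 1 2 5 4 3 / 2 1 3 5 4 / 3 4 1 2 5.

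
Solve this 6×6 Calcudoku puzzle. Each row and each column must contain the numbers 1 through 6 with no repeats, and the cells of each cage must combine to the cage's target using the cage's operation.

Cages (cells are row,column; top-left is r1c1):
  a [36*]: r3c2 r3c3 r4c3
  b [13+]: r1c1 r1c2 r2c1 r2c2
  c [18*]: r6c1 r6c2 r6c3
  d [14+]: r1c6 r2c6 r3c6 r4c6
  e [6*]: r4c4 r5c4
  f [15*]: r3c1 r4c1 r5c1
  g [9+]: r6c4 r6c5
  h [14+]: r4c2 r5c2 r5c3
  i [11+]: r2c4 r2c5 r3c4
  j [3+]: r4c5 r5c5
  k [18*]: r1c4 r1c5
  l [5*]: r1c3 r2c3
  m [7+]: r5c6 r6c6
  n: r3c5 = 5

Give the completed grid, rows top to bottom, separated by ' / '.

2 5 1 6 3 4 / 4 2 5 1 6 3 / 1 3 2 4 5 6 / 5 4 6 3 2 1 / 3 6 4 2 1 5 / 6 1 3 5 4 2

Cage n is a single given cell, which forces r3c5 = 5.
Row 6 needs a 2, and only r6c6 is open for it.
The two cells of cage m must have sum 7, leaving r5c6 = 5.
Cage f needs product 15, leaving r4c1 = 5.
In row 5, 4 can only go at r5c3, so r5c3 = 4.
The 3 cells of cage h must have sum 14, leaving r4c2 = 4.
The 3 cells of cage h must have sum 14, leaving r5c2 = 6.
The only place for 4 in row 6 is r6c5.
Cage g needs two cells with sum 9; hence r6c4 = 5.
The pair r3c1/r5c1 in column 1 holds {1, 3}; hence r6c1 = 6.
The 3 cells of cage c must have product 18; hence r6c2 = 1.
Cage c has product 18; hence r6c3 = 3.
Cage a has product 36, which forces r3c2 = 3.
3 is placed in row 3, which forces r3c1 = 1.
Cage f needs product 15, which forces r5c1 = 3.
In column 4, 4 can only go at r3c4, so r3c4 = 4.
Cage i has sum 11, which forces r2c4 = 1.
Cage i needs sum 11, which forces r2c5 = 6.
Row 3 now contains 4, so r3c6 = 6.
1 is placed in column 4, which forces r5c4 = 2.
2 is placed in row 5, so r5c5 = 1.
Cage l needs two cells with product 5, leaving r1c3 = 1.
Cage k's pair has product 18, so r1c4 = 6.
6 is placed in column 5, which forces r1c5 = 3.
Row 1 already has 1, so r1c6 = 4.
1 is placed in row 2, leaving r2c3 = 5.
4 is placed in column 6, so r2c6 = 3.
Row 3 now contains 6, so r3c3 = 2.
Cage a needs product 36, which forces r4c3 = 6.
Cage e's pair has product 6, so r4c4 = 3.
Column 5 already has 1; hence r4c5 = 2.
Column 6 already has 3, so r4c6 = 1.
Row 1 now contains 4, so r1c1 = 2.
The 4 cells of cage b must have sum 13; hence r1c2 = 5.
The 4 cells of cage b must have sum 13, leaving r2c1 = 4.
Row 2 already has 5, so r2c2 = 2.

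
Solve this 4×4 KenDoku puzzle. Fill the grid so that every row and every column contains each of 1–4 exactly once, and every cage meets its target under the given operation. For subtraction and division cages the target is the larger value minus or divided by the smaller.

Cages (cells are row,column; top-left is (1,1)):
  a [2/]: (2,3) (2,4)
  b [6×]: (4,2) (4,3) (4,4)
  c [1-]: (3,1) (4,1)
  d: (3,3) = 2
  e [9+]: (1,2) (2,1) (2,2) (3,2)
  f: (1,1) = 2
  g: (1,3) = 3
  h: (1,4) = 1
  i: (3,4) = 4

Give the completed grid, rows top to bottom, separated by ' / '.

F is a freebie, so (1,1) = 2.
Cage g is given, so (1,3) = 3.
Cage h is a single given cell, which forces (1,4) = 1.
D is a freebie; hence (3,3) = 2.
Cage i is a single given cell, leaving (3,4) = 4.
Column 3 already has 2, leaving (4,3) = 1.
Row 1 now contains 1; hence (1,2) = 4.
Cage e needs sum 9, leaving (2,1) = 1.
The 4 cells of cage e must have sum 9; hence (2,2) = 3.
Column 3 now contains 1, so (2,3) = 4.
Column 4 already has 4, which forces (2,4) = 2.
Cage c's pair has difference 1, leaving (3,1) = 3.
Cage e needs sum 9; hence (3,2) = 1.
Cage c needs two cells with difference 1, leaving (4,1) = 4.
3 is placed in column 2, which forces (4,2) = 2.
Column 4 now contains 2; hence (4,4) = 3.

2 4 3 1 / 1 3 4 2 / 3 1 2 4 / 4 2 1 3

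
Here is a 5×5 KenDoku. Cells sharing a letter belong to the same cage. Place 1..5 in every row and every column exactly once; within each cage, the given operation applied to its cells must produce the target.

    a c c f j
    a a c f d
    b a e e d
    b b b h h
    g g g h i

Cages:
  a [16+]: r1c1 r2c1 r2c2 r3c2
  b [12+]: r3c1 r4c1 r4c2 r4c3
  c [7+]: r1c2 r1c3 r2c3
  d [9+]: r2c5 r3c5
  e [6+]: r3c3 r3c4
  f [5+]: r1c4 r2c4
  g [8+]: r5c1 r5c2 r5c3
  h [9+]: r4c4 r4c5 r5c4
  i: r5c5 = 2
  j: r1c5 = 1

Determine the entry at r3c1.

1

J is a freebie, leaving r1c5 = 1.
I is a freebie; hence r5c5 = 2.
In row 1, 5 can only go at r1c1, so r1c1 = 5.
Row 5 needs a 5, and only r5c4 is open for it.
Cage h has sum 9, leaving r4c4 = 1.
Cage h has sum 9; hence r4c5 = 3.
Cage b has sum 12, which forces r3c1 = 1.
In row 2, 1 can only go at r2c3, so r2c3 = 1.
Cage g has sum 8, leaving r5c2 = 1.
In row 1, 3 can only go at r1c4, so r1c4 = 3.
Column 4 now contains 3, which forces r2c4 = 2.
2 is placed in column 4; hence r3c4 = 4.
Row 3 already has 4; hence r3c5 = 5.
Cage a has sum 16, which forces r2c2 = 5.
Column 5 now contains 5; hence r2c5 = 4.
Row 3 already has 4, leaving r3c3 = 2.
Cage c has sum 7, which forces r1c2 = 2.
Column 3 now contains 2; hence r1c3 = 4.
Row 2 now contains 4, leaving r2c1 = 3.
Row 3 already has 2, so r3c2 = 3.
Column 2 already has 2, leaving r4c2 = 4.
The 4 cells of cage b must have sum 12; hence r4c3 = 5.
3 is placed in column 1, so r5c1 = 4.
Column 3 now contains 4, which forces r5c3 = 3.
Row 4 already has 4; hence r4c1 = 2.
The full grid is 5 2 4 3 1 / 3 5 1 2 4 / 1 3 2 4 5 / 2 4 5 1 3 / 4 1 3 5 2.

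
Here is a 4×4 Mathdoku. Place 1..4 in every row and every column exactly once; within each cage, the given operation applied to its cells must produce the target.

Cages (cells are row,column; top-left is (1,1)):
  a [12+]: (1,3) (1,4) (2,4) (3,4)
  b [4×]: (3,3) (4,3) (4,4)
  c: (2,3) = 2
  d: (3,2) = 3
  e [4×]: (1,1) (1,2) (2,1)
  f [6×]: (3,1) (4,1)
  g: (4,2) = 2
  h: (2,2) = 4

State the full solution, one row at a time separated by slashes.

Cage h is a single given cell, which forces (2,2) = 4.
Cage c is a single given cell, which forces (2,3) = 2.
Cage d is a single given cell, which forces (3,2) = 3.
2 is placed in column 3; hence (3,3) = 1.
Cage g is given, so (4,2) = 2.
Column 3 already has 1, so (4,3) = 4.
Row 4 now contains 2, leaving (4,4) = 1.
Cage e has product 4, leaving (1,1) = 4.
Column 2 already has 2; hence (1,2) = 1.
Column 3 already has 4, leaving (1,3) = 3.
4 is placed in row 1, which forces (1,4) = 2.
Row 2 now contains 2, leaving (2,1) = 1.
Column 4 now contains 1; hence (2,4) = 3.
3 is placed in row 3, which forces (3,1) = 2.
Column 4 now contains 2, leaving (3,4) = 4.
Row 4 now contains 2, leaving (4,1) = 3.

4 1 3 2 / 1 4 2 3 / 2 3 1 4 / 3 2 4 1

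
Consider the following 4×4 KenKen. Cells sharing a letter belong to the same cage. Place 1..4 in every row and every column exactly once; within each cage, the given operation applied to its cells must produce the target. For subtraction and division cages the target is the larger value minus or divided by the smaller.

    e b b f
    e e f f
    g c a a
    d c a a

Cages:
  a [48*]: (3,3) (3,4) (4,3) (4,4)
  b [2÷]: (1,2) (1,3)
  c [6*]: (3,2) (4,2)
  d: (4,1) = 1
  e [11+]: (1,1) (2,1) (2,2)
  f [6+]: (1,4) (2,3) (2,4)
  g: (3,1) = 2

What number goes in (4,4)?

Cage e has sum 11, which forces (1,1) = 4.
Cage e has sum 11; hence (2,1) = 3.
Cage e needs sum 11; hence (2,2) = 4.
Cage g is given, leaving (3,1) = 2.
Row 3 already has 2, leaving (3,2) = 3.
Cage d is given; hence (4,1) = 1.
Column 2 now contains 3; hence (4,2) = 2.
Column 2 already has 2, so (1,2) = 1.
Cage b needs two cells with quotient 2, leaving (1,3) = 2.
The 3 cells of cage f must have sum 6, leaving (1,4) = 3.
2 is placed in column 3, which forces (2,3) = 1.
Row 2 already has 1; hence (2,4) = 2.
Column 3 now contains 1, leaving (3,3) = 4.
Row 3 already has 4, so (3,4) = 1.
4 is placed in column 3, leaving (4,3) = 3.
Column 4 now contains 3; hence (4,4) = 4.
Filled in: 4 1 2 3 / 3 4 1 2 / 2 3 4 1 / 1 2 3 4.

4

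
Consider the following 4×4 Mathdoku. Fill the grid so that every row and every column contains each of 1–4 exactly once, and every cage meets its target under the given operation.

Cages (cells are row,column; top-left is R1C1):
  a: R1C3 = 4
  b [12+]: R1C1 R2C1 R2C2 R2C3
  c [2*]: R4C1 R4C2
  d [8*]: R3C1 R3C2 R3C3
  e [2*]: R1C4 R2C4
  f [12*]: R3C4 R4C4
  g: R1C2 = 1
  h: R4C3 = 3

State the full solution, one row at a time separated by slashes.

3 1 4 2 / 4 3 2 1 / 2 4 1 3 / 1 2 3 4

G is a freebie, so R1C2 = 1.
A is a freebie; hence R1C3 = 4.
1 is placed in row 1, leaving R1C4 = 2.
2 is placed in column 4, so R2C4 = 1.
1 is placed in column 2, leaving R4C2 = 2.
Cage h is given, so R4C3 = 3.
Row 4 now contains 3, so R4C4 = 4.
Row 1 now contains 4, leaving R1C1 = 3.
Cage b has sum 12, so R2C1 = 4.
Cage b needs sum 12, which forces R2C2 = 3.
Column 3 now contains 3, so R2C3 = 2.
Column 2 now contains 2, so R3C2 = 4.
Column 3 already has 2; hence R3C3 = 1.
Column 4 already has 4, leaving R3C4 = 3.
Row 4 already has 2, leaving R4C1 = 1.
Row 3 now contains 1, which forces R3C1 = 2.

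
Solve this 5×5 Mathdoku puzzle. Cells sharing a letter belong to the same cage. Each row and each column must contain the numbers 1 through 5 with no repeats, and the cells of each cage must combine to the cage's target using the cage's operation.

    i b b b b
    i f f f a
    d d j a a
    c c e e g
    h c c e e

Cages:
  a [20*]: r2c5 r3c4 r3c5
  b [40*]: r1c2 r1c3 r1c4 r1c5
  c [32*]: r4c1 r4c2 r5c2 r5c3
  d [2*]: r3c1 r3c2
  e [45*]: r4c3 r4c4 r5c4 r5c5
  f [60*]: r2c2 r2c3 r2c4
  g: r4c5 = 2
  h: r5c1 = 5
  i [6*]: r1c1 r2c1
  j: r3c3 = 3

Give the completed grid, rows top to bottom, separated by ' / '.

Cage j is a single given cell, so r3c3 = 3.
Cage g is a single given cell, so r4c5 = 2.
Cage h is a single given cell; hence r5c1 = 5.
Cage e has product 45, leaving r4c3 = 5.
Cage e has product 45, which forces r4c4 = 3.
Cage e has product 45, which forces r5c4 = 1.
The 4 cells of cage e must have product 45, leaving r5c5 = 3.
The 3 cells of cage f must have product 60, which forces r2c2 = 3.
Column 3 now contains 5, leaving r2c3 = 4.
The 3 cells of cage f must have product 60, so r2c4 = 5.
Row 2 now contains 5; hence r2c5 = 1.
Column 4 already has 5, which forces r3c4 = 4.
4 is placed in row 3, which forces r3c5 = 5.
4 is placed in column 3, so r5c3 = 2.
Cage i's pair has product 6, so r1c1 = 3.
The 4 cells of cage b must have product 40; hence r1c2 = 5.
Column 3 already has 2, so r1c3 = 1.
Column 4 now contains 4, so r1c4 = 2.
Column 5 now contains 5, which forces r1c5 = 4.
Row 2 now contains 3, which forces r2c1 = 2.
Column 1 now contains 2, so r3c1 = 1.
Row 3 now contains 1, so r3c2 = 2.
Cage c has product 32, so r4c1 = 4.
The 4 cells of cage c must have product 32, which forces r4c2 = 1.
Row 5 now contains 2; hence r5c2 = 4.

3 5 1 2 4 / 2 3 4 5 1 / 1 2 3 4 5 / 4 1 5 3 2 / 5 4 2 1 3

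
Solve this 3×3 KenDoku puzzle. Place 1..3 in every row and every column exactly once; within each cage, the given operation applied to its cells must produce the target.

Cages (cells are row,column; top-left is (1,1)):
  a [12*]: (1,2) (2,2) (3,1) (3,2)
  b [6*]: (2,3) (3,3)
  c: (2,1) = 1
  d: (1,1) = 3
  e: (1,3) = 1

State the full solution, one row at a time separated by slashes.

Cage d is given; hence (1,1) = 3.
Cage e is a single given cell, so (1,3) = 1.
Cage c is given, leaving (2,1) = 1.
Cage a has product 12, leaving (3,1) = 2.
Row 3 now contains 2; hence (3,3) = 3.
Row 1 already has 1; hence (1,2) = 2.
Cage a has product 12, so (2,2) = 3.
Column 3 now contains 3, leaving (2,3) = 2.
Row 3 already has 3, which forces (3,2) = 1.

3 2 1 / 1 3 2 / 2 1 3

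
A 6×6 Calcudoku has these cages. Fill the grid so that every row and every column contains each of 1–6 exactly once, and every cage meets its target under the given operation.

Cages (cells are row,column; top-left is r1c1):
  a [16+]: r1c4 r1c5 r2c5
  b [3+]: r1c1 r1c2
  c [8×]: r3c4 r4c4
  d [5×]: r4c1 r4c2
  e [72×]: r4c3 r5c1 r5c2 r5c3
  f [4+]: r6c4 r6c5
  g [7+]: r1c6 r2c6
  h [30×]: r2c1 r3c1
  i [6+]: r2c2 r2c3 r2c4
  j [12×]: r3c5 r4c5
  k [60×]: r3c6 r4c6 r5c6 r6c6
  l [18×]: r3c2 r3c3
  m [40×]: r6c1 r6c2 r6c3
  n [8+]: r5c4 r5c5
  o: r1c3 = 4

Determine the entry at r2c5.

Cage o is given, leaving r1c3 = 4.
Row 1 already has 4, so r1c5 = 6.
Column 5 already has 6; hence r2c5 = 5.
6 is placed in row 1, so r1c4 = 5.
5 is placed in row 2, leaving r2c1 = 6.
Cage h needs two cells with product 30, leaving r3c1 = 5.
Column 1 already has 5; hence r4c1 = 1.
Row 4 already has 1, which forces r4c2 = 5.
Column 4 already has 5, so r5c4 = 6.
Column 1 now contains 1, which forces r1c1 = 2.
The two cells of cage b must have sum 3; hence r1c2 = 1.
Cage g needs two cells with sum 7, so r1c6 = 3.
The two cells of cage g must have sum 7; hence r2c6 = 4.
The two cells of cage n must have sum 8; hence r5c5 = 2.
Column 1 now contains 2, leaving r6c1 = 4.
Row 6 now contains 4, so r6c2 = 2.
Cage m has product 40; hence r6c3 = 5.
Column 2 now contains 2, which forces r2c2 = 3.
Column 2 already has 3, which forces r3c2 = 6.
Row 3 already has 6, leaving r3c3 = 3.
Row 3 already has 3, leaving r3c5 = 4.
Cage e needs product 72, leaving r4c3 = 6.
Column 5 already has 4; hence r4c5 = 3.
Row 4 already has 6, so r4c6 = 2.
4 is placed in column 1; hence r5c1 = 3.
Cage e has product 72, leaving r5c2 = 4.
The 4 cells of cage e must have product 72, so r5c3 = 1.
The 4 cells of cage k must have product 60; hence r5c6 = 5.
Column 5 already has 3; hence r6c5 = 1.
Row 6 already has 1, leaving r6c6 = 6.
1 is placed in column 3, so r2c3 = 2.
Cage i needs sum 6, leaving r2c4 = 1.
Row 3 already has 4, leaving r3c4 = 2.
Column 6 now contains 2, leaving r3c6 = 1.
Row 4 already has 2; hence r4c4 = 4.
Row 6 already has 1, which forces r6c4 = 3.
The full grid is 2 1 4 5 6 3 / 6 3 2 1 5 4 / 5 6 3 2 4 1 / 1 5 6 4 3 2 / 3 4 1 6 2 5 / 4 2 5 3 1 6.

5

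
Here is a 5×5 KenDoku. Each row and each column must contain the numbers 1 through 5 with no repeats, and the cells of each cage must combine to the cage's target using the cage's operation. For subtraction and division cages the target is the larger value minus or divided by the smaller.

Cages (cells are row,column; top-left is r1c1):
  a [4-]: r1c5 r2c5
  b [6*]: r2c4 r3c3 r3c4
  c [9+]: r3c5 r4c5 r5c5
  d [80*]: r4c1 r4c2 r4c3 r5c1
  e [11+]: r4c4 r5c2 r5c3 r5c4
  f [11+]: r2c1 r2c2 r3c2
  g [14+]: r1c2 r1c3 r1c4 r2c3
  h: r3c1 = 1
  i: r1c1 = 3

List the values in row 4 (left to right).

I is a freebie, so r1c1 = 3.
Cage h is given, leaving r3c1 = 1.
Cage b has product 6, which forces r2c4 = 1.
Row 2 already has 1; hence r2c5 = 5.
Column 5 now contains 5; hence r1c5 = 1.
The 4 cells of cage g must have sum 14, leaving r2c3 = 3.
3 is placed in column 3; hence r3c3 = 2.
Row 3 already has 2, so r3c4 = 3.
Row 3 already has 3, which forces r3c5 = 4.
Row 3 now contains 4, leaving r3c2 = 5.
In row 4, 3 can only go at r4c5, so r4c5 = 3.
3 is placed in column 5; hence r5c5 = 2.
Cage d has product 80, leaving r4c1 = 5.
Cage e has sum 11, leaving r4c4 = 2.
Row 5 now contains 2, which forces r5c1 = 4.
Cage e has sum 11, so r5c2 = 3.
Cage e has sum 11; hence r5c3 = 1.
Row 5 now contains 2, leaving r5c4 = 5.
Cage g needs sum 14, so r1c2 = 2.
Cage g needs sum 14, which forces r1c3 = 5.
Column 4 already has 5, leaving r1c4 = 4.
4 is placed in column 1; hence r2c1 = 2.
Cage f needs sum 11, leaving r2c2 = 4.
Cage d has product 80, so r4c2 = 1.
Column 3 now contains 1; hence r4c3 = 4.
The full grid is 3 2 5 4 1 / 2 4 3 1 5 / 1 5 2 3 4 / 5 1 4 2 3 / 4 3 1 5 2.

5 1 4 2 3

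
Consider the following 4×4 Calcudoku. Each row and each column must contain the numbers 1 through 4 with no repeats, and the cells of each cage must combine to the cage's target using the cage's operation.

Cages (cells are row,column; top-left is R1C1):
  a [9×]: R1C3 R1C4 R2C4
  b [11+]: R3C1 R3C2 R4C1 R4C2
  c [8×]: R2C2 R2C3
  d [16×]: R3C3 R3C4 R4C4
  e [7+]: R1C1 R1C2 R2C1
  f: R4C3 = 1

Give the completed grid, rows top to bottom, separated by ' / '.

2 4 3 1 / 1 2 4 3 / 3 1 2 4 / 4 3 1 2

Cage a has product 9, so R1C3 = 3.
The 3 cells of cage a must have product 9, which forces R1C4 = 1.
The 3 cells of cage a must have product 9, so R2C4 = 3.
1 is placed in column 4, leaving R3C4 = 4.
F is a freebie, which forces R4C3 = 1.
Column 4 now contains 4, which forces R4C4 = 2.
Cage e has sum 7; hence R2C1 = 1.
Column 1 already has 1; hence R3C1 = 3.
3 is placed in row 3; hence R3C2 = 1.
4 is placed in row 3; hence R3C3 = 2.
Column 1 now contains 3, so R4C1 = 4.
Row 4 now contains 4; hence R4C2 = 3.
Column 1 already has 4, which forces R1C1 = 2.
The 3 cells of cage e must have sum 7, so R1C2 = 4.
Cage c needs two cells with product 8; hence R2C2 = 2.
Column 3 now contains 2; hence R2C3 = 4.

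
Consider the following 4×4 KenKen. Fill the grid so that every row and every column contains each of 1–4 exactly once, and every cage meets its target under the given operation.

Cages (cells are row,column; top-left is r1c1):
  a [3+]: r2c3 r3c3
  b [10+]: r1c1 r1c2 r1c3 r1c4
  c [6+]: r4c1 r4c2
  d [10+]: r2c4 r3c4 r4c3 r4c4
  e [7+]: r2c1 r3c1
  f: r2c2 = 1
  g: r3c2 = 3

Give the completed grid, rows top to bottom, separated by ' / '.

1 2 4 3 / 3 1 2 4 / 4 3 1 2 / 2 4 3 1

Cage f is a single given cell, leaving r2c2 = 1.
Row 2 already has 1, leaving r2c3 = 2.
Cage g is a single given cell; hence r3c2 = 3.
2 is placed in column 3, which forces r3c3 = 1.
The two cells of cage e must have sum 7, so r2c1 = 3.
Row 2 now contains 3, which forces r2c4 = 4.
Row 3 already has 3, which forces r3c1 = 4.
The 4 cells of cage d must have sum 10, so r3c4 = 2.
Column 1 now contains 4, which forces r4c1 = 2.
2 is placed in row 4, leaving r4c2 = 4.
4 is placed in row 4, which forces r4c3 = 3.
Cage d needs sum 10, which forces r4c4 = 1.
2 is placed in column 1, leaving r1c1 = 1.
4 is placed in column 2, so r1c2 = 2.
Column 3 now contains 3; hence r1c3 = 4.
1 is placed in column 4, which forces r1c4 = 3.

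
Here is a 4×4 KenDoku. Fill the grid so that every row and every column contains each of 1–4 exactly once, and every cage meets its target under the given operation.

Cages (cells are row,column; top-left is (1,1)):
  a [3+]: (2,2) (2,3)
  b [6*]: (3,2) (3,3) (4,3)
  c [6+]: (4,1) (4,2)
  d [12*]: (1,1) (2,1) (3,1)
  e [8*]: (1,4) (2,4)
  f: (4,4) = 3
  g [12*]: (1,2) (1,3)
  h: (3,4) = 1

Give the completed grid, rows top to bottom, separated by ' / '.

1 3 4 2 / 3 1 2 4 / 4 2 3 1 / 2 4 1 3

Cage h is given, which forces (3,4) = 1.
Cage f is given, so (4,4) = 3.
Cage b has product 6, leaving (4,3) = 1.
The two cells of cage a must have sum 3, leaving (2,2) = 1.
Column 3 now contains 1, so (2,3) = 2.
Row 2 already has 2, which forces (2,4) = 4.
2 is placed in column 3, leaving (3,3) = 3.
Cage d has product 12; hence (1,1) = 1.
Cage g needs two cells with product 12, so (1,2) = 3.
Column 3 now contains 3, which forces (1,3) = 4.
Column 4 already has 4, leaving (1,4) = 2.
4 is placed in row 2, leaving (2,1) = 3.
3 is placed in row 3, leaving (3,1) = 4.
3 is placed in row 3; hence (3,2) = 2.
4 is placed in column 1; hence (4,1) = 2.
Column 2 now contains 2, so (4,2) = 4.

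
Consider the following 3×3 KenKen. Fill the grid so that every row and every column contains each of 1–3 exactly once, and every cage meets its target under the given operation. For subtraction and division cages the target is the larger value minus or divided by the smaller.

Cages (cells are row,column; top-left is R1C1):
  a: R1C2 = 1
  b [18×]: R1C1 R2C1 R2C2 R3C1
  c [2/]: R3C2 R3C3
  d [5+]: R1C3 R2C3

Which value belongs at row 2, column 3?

Cage a is a single given cell, which forces R1C2 = 1.
The 4 cells of cage b must have product 18, leaving R2C2 = 3.
3 is placed in row 2, which forces R2C3 = 2.
1 is placed in column 2, leaving R3C2 = 2.
2 is placed in column 3, so R3C3 = 1.
The 4 cells of cage b must have product 18, which forces R1C1 = 2.
2 is placed in column 3, leaving R1C3 = 3.
Row 2 now contains 2, which forces R2C1 = 1.
Row 3 now contains 1, so R3C1 = 3.
Completed grid: 2 1 3 / 1 3 2 / 3 2 1.

2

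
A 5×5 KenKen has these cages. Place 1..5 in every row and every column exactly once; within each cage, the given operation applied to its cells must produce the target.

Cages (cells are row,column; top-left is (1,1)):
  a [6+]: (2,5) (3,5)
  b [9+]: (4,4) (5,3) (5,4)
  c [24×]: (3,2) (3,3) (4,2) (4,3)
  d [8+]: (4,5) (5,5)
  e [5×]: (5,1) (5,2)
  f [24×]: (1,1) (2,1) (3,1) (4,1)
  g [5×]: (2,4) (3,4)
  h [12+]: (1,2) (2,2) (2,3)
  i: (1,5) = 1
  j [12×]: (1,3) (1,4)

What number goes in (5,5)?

Cage i is given, so (1,5) = 1.
In row 1, 2 can only go at (1,1), so (1,1) = 2.
Row 1 needs a 5, and only (1,2) is open for it.
Cage e needs two cells with product 5, which forces (5,1) = 5.
Column 2 already has 5, leaving (5,2) = 1.
Row 5 already has 5, leaving (5,5) = 3.
Cage b has sum 9, which forces (4,4) = 3.
Column 5 already has 3, so (4,5) = 5.
The two cells of cage j must have product 12, leaving (1,3) = 3.
Column 4 now contains 3, so (1,4) = 4.
4 is placed in column 4, which forces (5,4) = 2.
The 4 cells of cage c must have product 24, leaving (3,2) = 3.
Row 5 now contains 2, which forces (5,3) = 4.
Cage f needs product 24, so (2,1) = 3.
Column 2 now contains 3, so (2,2) = 2.
Column 3 now contains 4, leaving (2,3) = 5.
Row 2 now contains 5, which forces (2,4) = 1.
Row 2 now contains 2, which forces (2,5) = 4.
Column 4 already has 1, leaving (3,4) = 5.
4 is placed in column 5, leaving (3,5) = 2.
The 4 cells of cage c must have product 24, which forces (4,2) = 4.
The 4 cells of cage f must have product 24, so (3,1) = 4.
Row 3 now contains 2, leaving (3,3) = 1.
Row 4 now contains 4; hence (4,1) = 1.
Cage c needs product 24; hence (4,3) = 2.
Filled in: 2 5 3 4 1 / 3 2 5 1 4 / 4 3 1 5 2 / 1 4 2 3 5 / 5 1 4 2 3.

3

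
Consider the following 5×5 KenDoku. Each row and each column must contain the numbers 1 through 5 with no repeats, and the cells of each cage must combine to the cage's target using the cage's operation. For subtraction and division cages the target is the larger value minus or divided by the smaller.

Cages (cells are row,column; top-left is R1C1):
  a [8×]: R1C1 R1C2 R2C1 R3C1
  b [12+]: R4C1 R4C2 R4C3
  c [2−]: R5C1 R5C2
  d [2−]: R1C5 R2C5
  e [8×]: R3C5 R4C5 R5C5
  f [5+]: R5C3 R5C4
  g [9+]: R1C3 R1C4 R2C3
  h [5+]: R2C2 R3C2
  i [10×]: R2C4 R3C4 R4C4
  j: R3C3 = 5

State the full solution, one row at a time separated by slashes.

4 1 2 3 5 / 1 2 4 5 3 / 2 3 5 1 4 / 5 4 3 2 1 / 3 5 1 4 2

Cage a needs product 8, so R1C2 = 1.
Cage j is a single given cell; hence R3C3 = 5.
The only place for 3 in row 3 is R3C2.
Column 2 already has 3, so R2C2 = 2.
In row 5, 5 can only go at R5C2, so R5C2 = 5.
Cage b needs sum 12; hence R4C1 = 5.
Column 2 now contains 5; hence R4C2 = 4.
Cage b has sum 12; hence R4C3 = 3.
Cage c's pair has difference 2, so R5C1 = 3.
Cage g has sum 9, which forces R1C3 = 2.
Cage g has sum 9; hence R1C4 = 3.
3 is placed in row 1; hence R1C5 = 5.
The 3 cells of cage g must have sum 9, leaving R2C3 = 4.
Cage i has product 10; hence R2C4 = 5.
4 is placed in column 3, leaving R5C3 = 1.
1 is placed in row 5, which forces R5C4 = 4.
Row 5 already has 4, so R5C5 = 2.
Row 1 now contains 2; hence R1C1 = 4.
Row 2 now contains 4, so R2C1 = 1.
Cage d needs two cells with difference 2, so R2C5 = 3.
The 4 cells of cage a must have product 8, so R3C1 = 2.
2 is placed in row 3; hence R3C4 = 1.
Cage e has product 8, which forces R3C5 = 4.
Column 4 already has 1, which forces R4C4 = 2.
Column 5 already has 2, which forces R4C5 = 1.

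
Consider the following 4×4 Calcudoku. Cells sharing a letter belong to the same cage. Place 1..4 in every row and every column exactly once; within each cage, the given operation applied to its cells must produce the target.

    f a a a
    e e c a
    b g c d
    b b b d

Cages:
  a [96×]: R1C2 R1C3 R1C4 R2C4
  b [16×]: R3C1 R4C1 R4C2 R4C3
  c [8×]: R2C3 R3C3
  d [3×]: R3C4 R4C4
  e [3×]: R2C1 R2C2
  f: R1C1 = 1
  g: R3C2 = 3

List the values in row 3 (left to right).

F is a freebie, leaving R1C1 = 1.
Column 1 already has 1, which forces R2C1 = 3.
Row 2 already has 3, so R2C2 = 1.
Cage a needs product 96, so R2C4 = 4.
The 4 cells of cage b must have product 16; hence R3C1 = 2.
Cage g is a single given cell, leaving R3C2 = 3.
Row 3 already has 2, which forces R3C3 = 4.
Row 3 now contains 3, leaving R3C4 = 1.
Column 1 already has 1, which forces R4C1 = 4.
Row 4 already has 4; hence R4C2 = 2.
Row 4 now contains 2; hence R4C3 = 1.
Column 4 now contains 1, so R4C4 = 3.
2 is placed in column 2, so R1C2 = 4.
Cage a has product 96, leaving R1C3 = 3.
3 is placed in column 4; hence R1C4 = 2.
Row 2 already has 4, which forces R2C3 = 2.
Filled in: 1 4 3 2 / 3 1 2 4 / 2 3 4 1 / 4 2 1 3.

2 3 4 1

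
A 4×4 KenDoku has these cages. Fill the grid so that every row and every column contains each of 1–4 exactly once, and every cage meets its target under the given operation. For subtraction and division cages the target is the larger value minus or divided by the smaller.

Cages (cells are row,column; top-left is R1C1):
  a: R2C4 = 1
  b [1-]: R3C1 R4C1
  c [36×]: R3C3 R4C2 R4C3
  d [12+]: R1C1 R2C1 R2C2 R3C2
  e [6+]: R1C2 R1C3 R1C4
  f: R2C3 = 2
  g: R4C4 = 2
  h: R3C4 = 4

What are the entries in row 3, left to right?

Cage f is a single given cell, leaving R2C3 = 2.
Cage a is given; hence R2C4 = 1.
The 3 cells of cage c must have product 36, leaving R3C3 = 3.
Cage h is a single given cell; hence R3C4 = 4.
Cage c has product 36, which forces R4C2 = 3.
Cage c has product 36, which forces R4C3 = 4.
Cage g is a single given cell, leaving R4C4 = 2.
Cage d has sum 12, which forces R1C1 = 4.
Cage e has sum 6, which forces R1C2 = 2.
Column 3 now contains 3, leaving R1C3 = 1.
Column 4 now contains 2, so R1C4 = 3.
The 4 cells of cage d must have sum 12, which forces R2C1 = 3.
3 is placed in column 2, leaving R2C2 = 4.
Cage b needs two cells with difference 1, which forces R3C1 = 2.
Cage d needs sum 12, which forces R3C2 = 1.
Row 4 now contains 2, which forces R4C1 = 1.
The full grid is 4 2 1 3 / 3 4 2 1 / 2 1 3 4 / 1 3 4 2.

2 1 3 4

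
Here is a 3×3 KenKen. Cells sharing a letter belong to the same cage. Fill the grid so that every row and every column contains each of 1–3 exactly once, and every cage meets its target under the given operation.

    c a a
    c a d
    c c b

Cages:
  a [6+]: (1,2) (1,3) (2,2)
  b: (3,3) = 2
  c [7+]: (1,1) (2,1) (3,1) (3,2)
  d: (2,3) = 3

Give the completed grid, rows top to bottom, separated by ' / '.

D is a freebie, so (2,3) = 3.
Cage c has sum 7, so (3,2) = 1.
Cage b is given, so (3,3) = 2.
The 3 cells of cage a must have sum 6, so (1,2) = 3.
Column 3 already has 2, leaving (1,3) = 1.
1 is placed in column 2, which forces (2,2) = 2.
Row 3 already has 2, which forces (3,1) = 3.
Row 1 already has 1; hence (1,1) = 2.
Row 2 already has 2, so (2,1) = 1.

2 3 1 / 1 2 3 / 3 1 2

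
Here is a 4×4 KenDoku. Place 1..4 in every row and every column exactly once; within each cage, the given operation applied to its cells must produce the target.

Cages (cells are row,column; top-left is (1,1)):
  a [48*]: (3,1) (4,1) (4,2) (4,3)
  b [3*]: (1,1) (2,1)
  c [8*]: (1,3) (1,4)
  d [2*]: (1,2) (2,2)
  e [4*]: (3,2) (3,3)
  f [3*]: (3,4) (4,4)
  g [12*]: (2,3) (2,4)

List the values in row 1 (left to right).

3 1 4 2

In row 1, 3 can only go at (1,1), so (1,1) = 3.
Column 1 already has 3, leaving (2,1) = 1.
Row 2 now contains 1; hence (2,2) = 2.
Column 1 now contains 1, leaving (4,1) = 4.
Row 4 already has 4; hence (4,2) = 3.
Row 4 now contains 3; hence (4,3) = 2.
Row 4 now contains 3, leaving (4,4) = 1.
2 is placed in column 2, leaving (1,2) = 1.
Column 3 already has 2, which forces (1,3) = 4.
Cage c's pair has product 8, so (1,4) = 2.
4 is placed in column 3, so (2,3) = 3.
Row 2 now contains 3, so (2,4) = 4.
Column 1 now contains 4, which forces (3,1) = 2.
Column 2 now contains 1, which forces (3,2) = 4.
4 is placed in column 3, which forces (3,3) = 1.
1 is placed in column 4, so (3,4) = 3.
Filled in: 3 1 4 2 / 1 2 3 4 / 2 4 1 3 / 4 3 2 1.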